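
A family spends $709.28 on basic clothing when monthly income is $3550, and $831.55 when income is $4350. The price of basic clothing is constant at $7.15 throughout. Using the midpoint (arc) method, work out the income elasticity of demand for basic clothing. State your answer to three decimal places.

0.784

With a constant price, Q₁ = 709.28/7.15 = 99.200 and Q₂ = 831.55/7.15 = 116.301 (equivalently, work directly with expenditure since P cancels).
Midpoint %ΔQ = (831.55 − 709.28)/770.42 = 0.15871; midpoint %ΔI = (4350 − 3550)/3950 = 0.20253.
η = 0.15871 / 0.20253 = 0.784.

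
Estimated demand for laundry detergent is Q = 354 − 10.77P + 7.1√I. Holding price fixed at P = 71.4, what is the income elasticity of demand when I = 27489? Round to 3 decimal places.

At P = 71.4, I = 27489: Q = 762.188.
Holding P constant, ∂Q/∂I = 7.1/(2√I) = 0.0214116.
η_I = (∂Q/∂I)·(I/Q) = 0.0214116 × (27489/762.188) = 0.772.

0.772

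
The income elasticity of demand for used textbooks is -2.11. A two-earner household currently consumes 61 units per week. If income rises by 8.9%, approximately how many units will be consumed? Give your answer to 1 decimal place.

49.5

%ΔQ ≈ η × %ΔI = -2.11 × 8.9% = -18.779%.
New Q ≈ 61 × (1 − 0.18779) = 49.5.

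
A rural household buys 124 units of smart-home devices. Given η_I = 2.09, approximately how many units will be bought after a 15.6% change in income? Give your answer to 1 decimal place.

164.4

%ΔQ ≈ η × %ΔI = 2.09 × 15.6% = 32.604%.
New Q ≈ 124 × (1 + 0.32604) = 164.4.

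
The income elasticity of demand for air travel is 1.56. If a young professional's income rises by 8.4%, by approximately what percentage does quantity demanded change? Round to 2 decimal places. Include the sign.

13.10%

%ΔQ ≈ η × %ΔI = 1.56 × 8.4% = 13.10%.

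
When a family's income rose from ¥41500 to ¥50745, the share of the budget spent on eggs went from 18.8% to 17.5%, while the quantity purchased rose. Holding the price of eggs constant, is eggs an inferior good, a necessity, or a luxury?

necessity

Quantity rises but the budget share falls as income rises, so 0 < η < 1.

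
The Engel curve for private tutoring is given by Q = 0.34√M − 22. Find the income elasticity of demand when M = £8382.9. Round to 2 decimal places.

At M = 8382.9: Q = 9.130.
dQ/dM = 0.34/(2√M) = 0.00185674 at this income.
η = (dQ/dM)·(M/Q) = 0.00185674 × (8382.9/9.130) = 1.70.

1.70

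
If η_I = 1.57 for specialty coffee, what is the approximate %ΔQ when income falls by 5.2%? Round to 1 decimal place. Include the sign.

-8.2%

%ΔQ ≈ η × %ΔI = 1.57 × (-5.2%) = -8.2%.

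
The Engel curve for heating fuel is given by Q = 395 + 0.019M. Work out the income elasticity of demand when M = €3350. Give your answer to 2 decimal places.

At M = 3350: Q = 458.650.
dQ/dM = 0.019.
η = (dQ/dM)·(M/Q) = 0.019 × (3350/458.650) = 0.14.

0.14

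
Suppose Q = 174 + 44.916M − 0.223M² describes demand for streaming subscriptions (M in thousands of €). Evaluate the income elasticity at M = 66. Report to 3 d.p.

At M = 66: Q = 2167.0680.
dQ/dM = 44.916 − 0.446M = 15.48000.
η = (dQ/dM)·(M/Q) = 15.48000 × (66/2167.0680) = 0.471.

0.471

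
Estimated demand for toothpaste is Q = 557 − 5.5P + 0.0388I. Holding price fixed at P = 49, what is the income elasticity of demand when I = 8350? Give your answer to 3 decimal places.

At P = 49, I = 8350: Q = 611.480.
Holding P constant, ∂Q/∂I = 0.0388.
η_I = (∂Q/∂I)·(I/Q) = 0.0388 × (8350/611.480) = 0.530.

0.530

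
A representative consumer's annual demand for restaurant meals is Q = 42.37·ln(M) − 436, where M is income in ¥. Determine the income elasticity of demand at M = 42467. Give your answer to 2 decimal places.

2.73

At M = 42467: Q = 15.515.
dQ/dM = 42.37/M = 0.000997716 at this income.
η = (dQ/dM)·(M/Q) = 0.000997716 × (42467/15.515) = 2.73.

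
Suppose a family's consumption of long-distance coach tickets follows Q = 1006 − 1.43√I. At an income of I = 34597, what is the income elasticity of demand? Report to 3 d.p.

At I = 34597: Q = 740.016.
dQ/dI = -1.43/(2√I) = -0.00384403 at this income.
η = (dQ/dI)·(I/Q) = -0.00384403 × (34597/740.016) = -0.180.

-0.180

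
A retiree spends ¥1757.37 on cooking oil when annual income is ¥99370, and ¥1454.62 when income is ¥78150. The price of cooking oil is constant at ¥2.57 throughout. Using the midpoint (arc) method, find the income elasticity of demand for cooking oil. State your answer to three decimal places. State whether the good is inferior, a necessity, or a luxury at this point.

0.789 (necessity)

With a constant price, Q₁ = 1757.37/2.57 = 683.802 and Q₂ = 1454.62/2.57 = 566.000 (equivalently, work directly with expenditure since P cancels).
Midpoint %ΔQ = (1454.62 − 1757.37)/1606.00 = -0.18851; midpoint %ΔI = (78150 − 99370)/88760 = -0.23907.
η = -0.18851 / -0.23907 = 0.789.
0 < η < 1 ⇒ necessity.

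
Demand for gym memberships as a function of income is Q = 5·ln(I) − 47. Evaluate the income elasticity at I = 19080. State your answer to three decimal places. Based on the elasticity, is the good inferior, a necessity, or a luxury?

At I = 19080: Q = 2.282.
dQ/dI = 5/I = 0.000262055 at this income.
η = (dQ/dI)·(I/Q) = 0.000262055 × (19080/2.282) = 2.191.
Since η > 1, the good is a luxury.

2.191 (luxury)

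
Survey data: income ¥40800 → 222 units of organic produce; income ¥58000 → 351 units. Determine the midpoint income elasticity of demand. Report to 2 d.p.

1.29

ΔQ = 351 − 222 = 129; midpoint Q̄ = (222 + 351)/2 = 286.5.
ΔI = 58000 − 40800 = 17200; midpoint Ī = (40800 + 58000)/2 = 49400.
η = (ΔQ/Q̄) ÷ (ΔI/Ī) = (129/286.5) ÷ (17200/49400) = 1.29.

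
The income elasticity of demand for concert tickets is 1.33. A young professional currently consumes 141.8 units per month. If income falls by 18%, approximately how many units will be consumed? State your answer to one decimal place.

%ΔQ ≈ η × %ΔI = 1.33 × (-18%) = -23.94%.
New Q ≈ 141.8 × (1 − 0.2394) = 107.9.

107.9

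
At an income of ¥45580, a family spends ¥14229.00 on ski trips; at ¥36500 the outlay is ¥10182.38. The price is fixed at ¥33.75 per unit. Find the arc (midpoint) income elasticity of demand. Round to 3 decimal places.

With a constant price, Q₁ = 14229.00/33.75 = 421.600 and Q₂ = 10182.38/33.75 = 301.700 (equivalently, work directly with expenditure since P cancels).
Midpoint %ΔQ = (10182.38 − 14229.00)/12205.69 = -0.33154; midpoint %ΔI = (36500 − 45580)/41040 = -0.22125.
η = -0.33154 / -0.22125 = 1.498.

1.498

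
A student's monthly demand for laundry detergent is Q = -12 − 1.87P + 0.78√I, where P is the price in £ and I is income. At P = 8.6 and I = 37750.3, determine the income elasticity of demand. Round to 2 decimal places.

0.61

At P = 8.6, I = 37750.3: Q = 123.468.
Holding P constant, ∂Q/∂I = 0.78/(2√I) = 0.00200726.
η_I = (∂Q/∂I)·(I/Q) = 0.00200726 × (37750.3/123.468) = 0.61.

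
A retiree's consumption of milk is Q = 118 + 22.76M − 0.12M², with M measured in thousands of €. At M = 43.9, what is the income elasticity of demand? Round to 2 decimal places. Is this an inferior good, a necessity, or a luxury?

At M = 43.9: Q = 885.8988.
dQ/dM = 22.76 − 0.24M = 12.22400.
η = (dQ/dM)·(M/Q) = 12.22400 × (43.9/885.8988) = 0.61.
0 < η < 1 ⇒ necessity.

0.61 (necessity)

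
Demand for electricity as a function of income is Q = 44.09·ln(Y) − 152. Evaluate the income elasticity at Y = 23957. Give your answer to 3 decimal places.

0.151

At Y = 23957: Q = 292.604.
dQ/dY = 44.09/Y = 0.00184038 at this income.
η = (dQ/dY)·(Y/Q) = 0.00184038 × (23957/292.604) = 0.151.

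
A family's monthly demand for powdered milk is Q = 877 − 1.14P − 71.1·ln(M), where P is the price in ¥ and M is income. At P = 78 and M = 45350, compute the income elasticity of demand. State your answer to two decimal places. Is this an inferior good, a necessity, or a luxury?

At P = 78, M = 45350: Q = 25.734.
Holding P constant, ∂Q/∂M = -71.1/M = -0.00156781.
η_M = (∂Q/∂M)·(M/Q) = -0.00156781 × (45350/25.734) = -2.76.
Since η < 0, this is an inferior good.

-2.76 (inferior good)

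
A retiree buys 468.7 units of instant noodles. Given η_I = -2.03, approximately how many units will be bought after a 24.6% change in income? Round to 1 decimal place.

%ΔQ ≈ η × %ΔI = -2.03 × 24.6% = -49.938%.
New Q ≈ 468.7 × (1 − 0.49938) = 234.6.

234.6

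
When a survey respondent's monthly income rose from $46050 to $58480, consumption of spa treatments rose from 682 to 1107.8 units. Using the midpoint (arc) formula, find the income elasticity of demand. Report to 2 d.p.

ΔQ = 1107.8 − 682 = 425.8; midpoint Q̄ = (682 + 1107.8)/2 = 894.9.
ΔI = 58480 − 46050 = 12430; midpoint Ī = (46050 + 58480)/2 = 52265.
η = (ΔQ/Q̄) ÷ (ΔI/Ī) = (425.8/894.9) ÷ (12430/52265) = 2.00.

2.00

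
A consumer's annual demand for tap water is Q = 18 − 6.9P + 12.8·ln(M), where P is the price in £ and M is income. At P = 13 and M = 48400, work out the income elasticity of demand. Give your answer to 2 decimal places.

At P = 13, M = 48400: Q = 66.377.
Holding P constant, ∂Q/∂M = 12.8/M = 0.000264463.
η_M = (∂Q/∂M)·(M/Q) = 0.000264463 × (48400/66.377) = 0.19.

0.19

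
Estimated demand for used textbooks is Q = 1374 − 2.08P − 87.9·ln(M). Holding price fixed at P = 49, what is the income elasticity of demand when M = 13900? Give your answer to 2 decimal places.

At P = 49, M = 13900: Q = 433.545.
Holding P constant, ∂Q/∂M = -87.9/M = -0.00632374.
η_M = (∂Q/∂M)·(M/Q) = -0.00632374 × (13900/433.545) = -0.20.

-0.20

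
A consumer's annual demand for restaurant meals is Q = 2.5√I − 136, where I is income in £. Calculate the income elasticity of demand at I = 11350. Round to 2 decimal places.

1.02

At I = 11350: Q = 130.341.
dQ/dI = 2.5/(2√I) = 0.0117331 at this income.
η = (dQ/dI)·(I/Q) = 0.0117331 × (11350/130.341) = 1.02.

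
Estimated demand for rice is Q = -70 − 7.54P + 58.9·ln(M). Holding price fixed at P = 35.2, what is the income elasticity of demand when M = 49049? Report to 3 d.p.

At P = 35.2, M = 49049: Q = 300.746.
Holding P constant, ∂Q/∂M = 58.9/M = 0.00120084.
η_M = (∂Q/∂M)·(M/Q) = 0.00120084 × (49049/300.746) = 0.196.

0.196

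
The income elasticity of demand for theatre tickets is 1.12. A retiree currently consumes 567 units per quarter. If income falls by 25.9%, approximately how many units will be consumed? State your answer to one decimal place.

402.5

%ΔQ ≈ η × %ΔI = 1.12 × (-25.9%) = -29.008%.
New Q ≈ 567 × (1 − 0.29008) = 402.5.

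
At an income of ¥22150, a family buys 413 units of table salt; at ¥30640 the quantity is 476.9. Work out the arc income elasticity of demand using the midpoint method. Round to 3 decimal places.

0.446

ΔQ = 476.9 − 413 = 63.9; midpoint Q̄ = (413 + 476.9)/2 = 444.95.
ΔI = 30640 − 22150 = 8490; midpoint Ī = (22150 + 30640)/2 = 26395.
η = (ΔQ/Q̄) ÷ (ΔI/Ī) = (63.9/444.95) ÷ (8490/26395) = 0.446.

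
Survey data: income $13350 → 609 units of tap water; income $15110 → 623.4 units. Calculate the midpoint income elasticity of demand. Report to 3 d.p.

ΔQ = 623.4 − 609 = 14.4; midpoint Q̄ = (609 + 623.4)/2 = 616.2.
ΔI = 15110 − 13350 = 1760; midpoint Ī = (13350 + 15110)/2 = 14230.
η = (ΔQ/Q̄) ÷ (ΔI/Ī) = (14.4/616.2) ÷ (1760/14230) = 0.189.

0.189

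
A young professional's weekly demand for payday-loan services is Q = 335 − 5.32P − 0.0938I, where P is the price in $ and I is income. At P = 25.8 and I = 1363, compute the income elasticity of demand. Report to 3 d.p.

-1.829

At P = 25.8, I = 1363: Q = 69.895.
Holding P constant, ∂Q/∂I = −0.0938.
η_I = (∂Q/∂I)·(I/Q) = -0.0938 × (1363/69.895) = -1.829.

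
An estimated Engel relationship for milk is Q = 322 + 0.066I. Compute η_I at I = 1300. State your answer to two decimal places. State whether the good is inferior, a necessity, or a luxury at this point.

At I = 1300: Q = 407.800.
dQ/dI = 0.066.
η = (dQ/dI)·(I/Q) = 0.066 × (1300/407.800) = 0.21.
Since 0 < η < 1, the good is a necessity.

0.21 (necessity)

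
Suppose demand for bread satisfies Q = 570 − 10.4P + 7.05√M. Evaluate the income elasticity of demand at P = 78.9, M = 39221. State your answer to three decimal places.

0.609

At P = 78.9, M = 39221: Q = 1145.643.
Holding P constant, ∂Q/∂M = 7.05/(2√M) = 0.0177992.
η_M = (∂Q/∂M)·(M/Q) = 0.0177992 × (39221/1145.643) = 0.609.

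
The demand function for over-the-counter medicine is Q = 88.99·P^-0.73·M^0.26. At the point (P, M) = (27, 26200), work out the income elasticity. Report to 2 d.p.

For a multiplicative demand Q = A·P^α·M^β, the income elasticity is β everywhere.
Here β = 0.26, so η = 0.26.

0.26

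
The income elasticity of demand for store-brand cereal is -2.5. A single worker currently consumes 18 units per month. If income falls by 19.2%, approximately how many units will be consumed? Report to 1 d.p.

26.6

%ΔQ ≈ η × %ΔI = -2.5 × (-19.2%) = 48%.
New Q ≈ 18 × (1 + 0.48) = 26.6.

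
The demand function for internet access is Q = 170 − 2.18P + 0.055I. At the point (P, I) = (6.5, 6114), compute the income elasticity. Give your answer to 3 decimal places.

0.683

At P = 6.5, I = 6114: Q = 492.100.
Holding P constant, ∂Q/∂I = 0.055.
η_I = (∂Q/∂I)·(I/Q) = 0.055 × (6114/492.100) = 0.683.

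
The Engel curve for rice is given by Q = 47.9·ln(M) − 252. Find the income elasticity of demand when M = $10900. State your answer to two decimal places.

At M = 10900: Q = 193.303.
dQ/dM = 47.9/M = 0.0043945 at this income.
η = (dQ/dM)·(M/Q) = 0.0043945 × (10900/193.303) = 0.25.

0.25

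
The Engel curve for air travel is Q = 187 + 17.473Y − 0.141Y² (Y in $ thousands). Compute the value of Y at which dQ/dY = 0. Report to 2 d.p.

61.96

dQ/dY = 17.473 − 0.282Y.
The good is inferior where dQ/dY < 0. Setting dQ/dY = 0 gives Y = 17.473 / 0.282 = 61.96.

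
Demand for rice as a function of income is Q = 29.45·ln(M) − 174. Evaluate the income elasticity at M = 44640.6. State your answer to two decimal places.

At M = 44640.6: Q = 141.303.
dQ/dM = 29.45/M = 0.000659713 at this income.
η = (dQ/dM)·(M/Q) = 0.000659713 × (44640.6/141.303) = 0.21.

0.21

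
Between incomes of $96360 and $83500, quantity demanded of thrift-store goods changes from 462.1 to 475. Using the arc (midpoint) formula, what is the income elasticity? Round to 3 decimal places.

-0.193

ΔQ = 475 − 462.1 = 12.9; midpoint Q̄ = (462.1 + 475)/2 = 468.55.
ΔI = 83500 − 96360 = -12860; midpoint Ī = (96360 + 83500)/2 = 89930.
η = (ΔQ/Q̄) ÷ (ΔI/Ī) = (12.9/468.55) ÷ (-12860/89930) = -0.193.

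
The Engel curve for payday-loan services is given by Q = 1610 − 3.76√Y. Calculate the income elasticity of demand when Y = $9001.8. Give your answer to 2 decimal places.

-0.14

At Y = 9001.8: Q = 1253.259.
dQ/dY = -3.76/(2√Y) = -0.019815 at this income.
η = (dQ/dY)·(Y/Q) = -0.019815 × (9001.8/1253.259) = -0.14.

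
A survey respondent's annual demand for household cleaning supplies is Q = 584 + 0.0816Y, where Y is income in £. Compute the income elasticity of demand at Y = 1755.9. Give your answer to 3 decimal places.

At Y = 1755.9: Q = 727.281.
dQ/dY = 0.0816.
η = (dQ/dY)·(Y/Q) = 0.0816 × (1755.9/727.281) = 0.197.

0.197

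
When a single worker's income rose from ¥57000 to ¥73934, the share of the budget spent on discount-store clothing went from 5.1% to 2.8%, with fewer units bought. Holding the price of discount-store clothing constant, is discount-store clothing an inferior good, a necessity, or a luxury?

Quantity demanded falls as income rises, so η < 0.

inferior good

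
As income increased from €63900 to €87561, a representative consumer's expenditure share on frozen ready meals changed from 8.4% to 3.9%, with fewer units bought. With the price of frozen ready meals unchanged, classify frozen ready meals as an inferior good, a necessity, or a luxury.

inferior good

Quantity demanded falls as income rises, so η < 0.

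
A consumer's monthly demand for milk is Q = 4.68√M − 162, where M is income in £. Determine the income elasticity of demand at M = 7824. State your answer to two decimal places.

At M = 7824: Q = 251.962.
dQ/dM = 4.68/(2√M) = 0.0264546 at this income.
η = (dQ/dM)·(M/Q) = 0.0264546 × (7824/251.962) = 0.82.

0.82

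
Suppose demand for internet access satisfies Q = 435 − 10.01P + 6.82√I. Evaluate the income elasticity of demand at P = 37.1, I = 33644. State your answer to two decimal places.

At P = 37.1, I = 33644: Q = 1314.574.
Holding P constant, ∂Q/∂I = 6.82/(2√I) = 0.0185909.
η_I = (∂Q/∂I)·(I/Q) = 0.0185909 × (33644/1314.574) = 0.48.

0.48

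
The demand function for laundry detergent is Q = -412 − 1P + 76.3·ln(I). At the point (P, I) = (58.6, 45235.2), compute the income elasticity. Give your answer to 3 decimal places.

At P = 58.6, I = 45235.2: Q = 347.308.
Holding P constant, ∂Q/∂I = 76.3/I = 0.00168674.
η_I = (∂Q/∂I)·(I/Q) = 0.00168674 × (45235.2/347.308) = 0.220.

0.220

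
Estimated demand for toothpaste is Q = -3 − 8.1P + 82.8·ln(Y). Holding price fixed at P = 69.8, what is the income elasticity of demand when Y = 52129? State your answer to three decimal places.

At P = 69.8, Y = 52129: Q = 330.950.
Holding P constant, ∂Q/∂Y = 82.8/Y = 0.00158837.
η_Y = (∂Q/∂Y)·(Y/Q) = 0.00158837 × (52129/330.950) = 0.250.

0.250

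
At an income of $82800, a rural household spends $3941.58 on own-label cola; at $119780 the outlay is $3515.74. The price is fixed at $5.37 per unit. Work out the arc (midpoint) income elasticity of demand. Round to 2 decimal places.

-0.31

With a constant price, Q₁ = 3941.58/5.37 = 734.000 and Q₂ = 3515.74/5.37 = 654.700 (equivalently, work directly with expenditure since P cancels).
Midpoint %ΔQ = (3515.74 − 3941.58)/3728.66 = -0.11421; midpoint %ΔI = (119780 − 82800)/101290 = 0.36509.
η = -0.11421 / 0.36509 = -0.31.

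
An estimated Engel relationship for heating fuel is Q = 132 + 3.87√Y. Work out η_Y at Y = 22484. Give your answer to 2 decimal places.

0.41

At Y = 22484: Q = 712.294.
dQ/dY = 3.87/(2√Y) = 0.0129046 at this income.
η = (dQ/dY)·(Y/Q) = 0.0129046 × (22484/712.294) = 0.41.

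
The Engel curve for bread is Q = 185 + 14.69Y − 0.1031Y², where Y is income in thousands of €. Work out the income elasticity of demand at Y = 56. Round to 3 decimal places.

At Y = 56: Q = 684.3184.
dQ/dY = 14.69 − 0.2062Y = 3.14280.
η = (dQ/dY)·(Y/Q) = 3.14280 × (56/684.3184) = 0.257.

0.257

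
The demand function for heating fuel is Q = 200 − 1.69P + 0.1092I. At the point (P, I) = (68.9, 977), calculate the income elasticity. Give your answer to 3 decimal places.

0.561

At P = 68.9, I = 977: Q = 190.247.
Holding P constant, ∂Q/∂I = 0.1092.
η_I = (∂Q/∂I)·(I/Q) = 0.1092 × (977/190.247) = 0.561.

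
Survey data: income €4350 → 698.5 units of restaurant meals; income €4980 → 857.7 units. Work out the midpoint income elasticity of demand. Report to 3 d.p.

ΔQ = 857.7 − 698.5 = 159.2; midpoint Q̄ = (698.5 + 857.7)/2 = 778.1.
ΔI = 4980 − 4350 = 630; midpoint Ī = (4350 + 4980)/2 = 4665.
η = (ΔQ/Q̄) ÷ (ΔI/Ī) = (159.2/778.1) ÷ (630/4665) = 1.515.

1.515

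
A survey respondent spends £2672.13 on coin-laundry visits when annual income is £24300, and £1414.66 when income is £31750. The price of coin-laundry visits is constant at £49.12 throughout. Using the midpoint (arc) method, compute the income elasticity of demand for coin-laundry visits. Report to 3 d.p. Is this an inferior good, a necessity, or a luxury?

-2.315 (inferior good)

With a constant price, Q₁ = 2672.13/49.12 = 54.400 and Q₂ = 1414.66/49.12 = 28.800 (equivalently, work directly with expenditure since P cancels).
Midpoint %ΔQ = (1414.66 − 2672.13)/2043.40 = -0.61538; midpoint %ΔI = (31750 − 24300)/28025 = 0.26583.
η = -0.61538 / 0.26583 = -2.315.
η < 0 ⇒ inferior good.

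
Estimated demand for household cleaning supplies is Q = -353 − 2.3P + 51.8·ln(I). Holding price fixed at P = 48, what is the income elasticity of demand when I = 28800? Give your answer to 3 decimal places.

0.756

At P = 48, I = 28800: Q = 68.489.
Holding P constant, ∂Q/∂I = 51.8/I = 0.00179861.
η_I = (∂Q/∂I)·(I/Q) = 0.00179861 × (28800/68.489) = 0.756.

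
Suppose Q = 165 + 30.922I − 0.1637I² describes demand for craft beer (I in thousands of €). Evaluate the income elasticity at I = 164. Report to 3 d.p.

At I = 164: Q = 833.3328.
dQ/dI = 30.922 − 0.3274I = -22.77160.
η = (dQ/dI)·(I/Q) = -22.77160 × (164/833.3328) = -4.481.

-4.481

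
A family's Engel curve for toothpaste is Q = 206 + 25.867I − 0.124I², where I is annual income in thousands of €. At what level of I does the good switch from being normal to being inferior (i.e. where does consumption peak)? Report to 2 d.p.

dQ/dI = 25.867 − 0.248I.
The good is inferior where dQ/dI < 0. Setting dQ/dI = 0 gives I = 25.867 / 0.248 = 104.30.

104.30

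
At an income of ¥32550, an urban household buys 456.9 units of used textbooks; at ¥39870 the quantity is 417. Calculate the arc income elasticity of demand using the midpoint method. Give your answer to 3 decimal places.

ΔQ = 417 − 456.9 = -39.9; midpoint Q̄ = (456.9 + 417)/2 = 436.95.
ΔI = 39870 − 32550 = 7320; midpoint Ī = (32550 + 39870)/2 = 36210.
η = (ΔQ/Q̄) ÷ (ΔI/Ī) = (-39.9/436.95) ÷ (7320/36210) = -0.452.

-0.452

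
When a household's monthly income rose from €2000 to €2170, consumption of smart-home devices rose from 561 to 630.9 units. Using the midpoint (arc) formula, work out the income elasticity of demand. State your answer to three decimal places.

ΔQ = 630.9 − 561 = 69.9; midpoint Q̄ = (561 + 630.9)/2 = 595.95.
ΔI = 2170 − 2000 = 170; midpoint Ī = (2000 + 2170)/2 = 2085.
η = (ΔQ/Q̄) ÷ (ΔI/Ī) = (69.9/595.95) ÷ (170/2085) = 1.439.

1.439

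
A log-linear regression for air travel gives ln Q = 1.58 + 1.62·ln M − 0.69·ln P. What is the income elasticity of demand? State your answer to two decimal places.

In a log-linear demand, the coefficient on ln M is the income elasticity.
So η = 1.62.

1.62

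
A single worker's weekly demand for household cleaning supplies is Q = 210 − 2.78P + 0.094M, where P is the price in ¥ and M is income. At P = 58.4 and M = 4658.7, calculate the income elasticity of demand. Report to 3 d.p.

At P = 58.4, M = 4658.7: Q = 485.566.
Holding P constant, ∂Q/∂M = 0.094.
η_M = (∂Q/∂M)·(M/Q) = 0.094 × (4658.7/485.566) = 0.902.

0.902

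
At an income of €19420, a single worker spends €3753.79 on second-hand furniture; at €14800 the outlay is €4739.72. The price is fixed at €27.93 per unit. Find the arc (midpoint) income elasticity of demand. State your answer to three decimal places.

-0.860

With a constant price, Q₁ = 3753.79/27.93 = 134.400 and Q₂ = 4739.72/27.93 = 169.700 (equivalently, work directly with expenditure since P cancels).
Midpoint %ΔQ = (4739.72 − 3753.79)/4246.76 = 0.23216; midpoint %ΔI = (14800 − 19420)/17110 = -0.27002.
η = 0.23216 / -0.27002 = -0.860.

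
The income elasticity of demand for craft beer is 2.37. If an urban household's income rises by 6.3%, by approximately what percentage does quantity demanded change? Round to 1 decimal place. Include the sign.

14.9%

%ΔQ ≈ η × %ΔI = 2.37 × 6.3% = 14.9%.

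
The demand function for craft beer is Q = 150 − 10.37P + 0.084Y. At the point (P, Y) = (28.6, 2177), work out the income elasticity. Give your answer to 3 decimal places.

At P = 28.6, Y = 2177: Q = 36.286.
Holding P constant, ∂Q/∂Y = 0.084.
η_Y = (∂Q/∂Y)·(Y/Q) = 0.084 × (2177/36.286) = 5.040.

5.040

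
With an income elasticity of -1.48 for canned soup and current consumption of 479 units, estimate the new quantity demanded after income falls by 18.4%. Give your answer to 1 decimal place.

%ΔQ ≈ η × %ΔI = -1.48 × (-18.4%) = 27.232%.
New Q ≈ 479 × (1 + 0.27232) = 609.4.

609.4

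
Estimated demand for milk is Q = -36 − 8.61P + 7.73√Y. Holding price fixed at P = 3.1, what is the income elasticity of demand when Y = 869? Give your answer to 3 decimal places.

At P = 3.1, Y = 869: Q = 165.180.
Holding P constant, ∂Q/∂Y = 7.73/(2√Y) = 0.131111.
η_Y = (∂Q/∂Y)·(Y/Q) = 0.131111 × (869/165.180) = 0.690.

0.690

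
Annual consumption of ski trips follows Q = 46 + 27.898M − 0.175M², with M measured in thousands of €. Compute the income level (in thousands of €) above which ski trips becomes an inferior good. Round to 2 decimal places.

dQ/dM = 27.898 − 0.35M.
The good is inferior where dQ/dM < 0. Setting dQ/dM = 0 gives M = 27.898 / 0.35 = 79.71.

79.71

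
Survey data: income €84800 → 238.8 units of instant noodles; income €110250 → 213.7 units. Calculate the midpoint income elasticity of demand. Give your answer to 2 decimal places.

ΔQ = 213.7 − 238.8 = -25.1; midpoint Q̄ = (238.8 + 213.7)/2 = 226.25.
ΔI = 110250 − 84800 = 25450; midpoint Ī = (84800 + 110250)/2 = 97525.
η = (ΔQ/Q̄) ÷ (ΔI/Ī) = (-25.1/226.25) ÷ (25450/97525) = -0.43.

-0.43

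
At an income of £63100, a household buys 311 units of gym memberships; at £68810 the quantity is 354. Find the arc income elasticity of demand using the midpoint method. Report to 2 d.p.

ΔQ = 354 − 311 = 43; midpoint Q̄ = (311 + 354)/2 = 332.5.
ΔI = 68810 − 63100 = 5710; midpoint Ī = (63100 + 68810)/2 = 65955.
η = (ΔQ/Q̄) ÷ (ΔI/Ī) = (43/332.5) ÷ (5710/65955) = 1.49.

1.49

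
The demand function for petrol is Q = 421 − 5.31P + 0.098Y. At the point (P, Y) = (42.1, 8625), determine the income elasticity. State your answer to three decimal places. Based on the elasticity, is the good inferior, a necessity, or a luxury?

At P = 42.1, Y = 8625: Q = 1042.699.
Holding P constant, ∂Q/∂Y = 0.098.
η_Y = (∂Q/∂Y)·(Y/Q) = 0.098 × (8625/1042.699) = 0.811.
Since 0 < η < 1, this is a necessity.

0.811 (necessity)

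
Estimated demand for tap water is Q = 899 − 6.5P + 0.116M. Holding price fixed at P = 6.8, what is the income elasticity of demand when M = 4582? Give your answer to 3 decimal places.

At P = 6.8, M = 4582: Q = 1386.312.
Holding P constant, ∂Q/∂M = 0.116.
η_M = (∂Q/∂M)·(M/Q) = 0.116 × (4582/1386.312) = 0.383.

0.383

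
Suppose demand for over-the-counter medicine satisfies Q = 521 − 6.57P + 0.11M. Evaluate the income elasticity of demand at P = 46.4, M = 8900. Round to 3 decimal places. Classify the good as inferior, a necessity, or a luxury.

0.819 (necessity)

At P = 46.4, M = 8900: Q = 1195.152.
Holding P constant, ∂Q/∂M = 0.11.
η_M = (∂Q/∂M)·(M/Q) = 0.11 × (8900/1195.152) = 0.819.
Since 0 < η < 1, this is a necessity.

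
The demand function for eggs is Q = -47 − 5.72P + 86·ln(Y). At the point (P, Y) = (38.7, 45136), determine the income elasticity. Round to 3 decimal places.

0.132

At P = 38.7, Y = 45136: Q = 653.335.
Holding P constant, ∂Q/∂Y = 86/Y = 0.00190535.
η_Y = (∂Q/∂Y)·(Y/Q) = 0.00190535 × (45136/653.335) = 0.132.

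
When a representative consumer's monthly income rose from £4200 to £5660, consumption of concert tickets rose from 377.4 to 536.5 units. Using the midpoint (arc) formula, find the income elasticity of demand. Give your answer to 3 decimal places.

ΔQ = 536.5 − 377.4 = 159.1; midpoint Q̄ = (377.4 + 536.5)/2 = 456.95.
ΔI = 5660 − 4200 = 1460; midpoint Ī = (4200 + 5660)/2 = 4930.
η = (ΔQ/Q̄) ÷ (ΔI/Ī) = (159.1/456.95) ÷ (1460/4930) = 1.176.

1.176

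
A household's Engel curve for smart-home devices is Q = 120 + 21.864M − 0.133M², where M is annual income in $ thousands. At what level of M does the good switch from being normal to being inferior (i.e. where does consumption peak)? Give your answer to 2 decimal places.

82.20

dQ/dM = 21.864 − 0.266M.
The good is inferior where dQ/dM < 0. Setting dQ/dM = 0 gives M = 21.864 / 0.266 = 82.20.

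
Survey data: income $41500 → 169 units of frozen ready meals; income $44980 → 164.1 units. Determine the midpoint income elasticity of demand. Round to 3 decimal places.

-0.366

ΔQ = 164.1 − 169 = -4.9; midpoint Q̄ = (169 + 164.1)/2 = 166.55.
ΔI = 44980 − 41500 = 3480; midpoint Ī = (41500 + 44980)/2 = 43240.
η = (ΔQ/Q̄) ÷ (ΔI/Ī) = (-4.9/166.55) ÷ (3480/43240) = -0.366.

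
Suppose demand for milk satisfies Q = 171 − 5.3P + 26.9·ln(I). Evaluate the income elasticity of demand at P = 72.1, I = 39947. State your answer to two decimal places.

At P = 72.1, I = 39947: Q = 73.884.
Holding P constant, ∂Q/∂I = 26.9/I = 0.000673392.
η_I = (∂Q/∂I)·(I/Q) = 0.000673392 × (39947/73.884) = 0.36.

0.36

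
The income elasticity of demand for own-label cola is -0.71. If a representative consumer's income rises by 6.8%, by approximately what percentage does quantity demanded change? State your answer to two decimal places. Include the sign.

%ΔQ ≈ η × %ΔI = -0.71 × 6.8% = -4.83%.

-4.83%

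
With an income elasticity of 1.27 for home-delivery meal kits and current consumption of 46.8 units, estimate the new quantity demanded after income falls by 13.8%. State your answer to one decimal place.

38.6

%ΔQ ≈ η × %ΔI = 1.27 × (-13.8%) = -17.526%.
New Q ≈ 46.8 × (1 − 0.17526) = 38.6.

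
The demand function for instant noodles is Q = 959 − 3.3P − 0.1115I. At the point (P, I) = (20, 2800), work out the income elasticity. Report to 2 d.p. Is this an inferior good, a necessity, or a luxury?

At P = 20, I = 2800: Q = 580.800.
Holding P constant, ∂Q/∂I = −0.1115.
η_I = (∂Q/∂I)·(I/Q) = -0.1115 × (2800/580.800) = -0.54.
Since η < 0, this is an inferior good.

-0.54 (inferior good)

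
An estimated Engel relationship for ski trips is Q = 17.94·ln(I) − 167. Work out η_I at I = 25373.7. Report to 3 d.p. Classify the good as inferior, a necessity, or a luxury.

1.201 (luxury)

At I = 25373.7: Q = 14.938.
dQ/dI = 17.94/I = 0.000707031 at this income.
η = (dQ/dI)·(I/Q) = 0.000707031 × (25373.7/14.938) = 1.201.
Since η > 1, the good is a luxury.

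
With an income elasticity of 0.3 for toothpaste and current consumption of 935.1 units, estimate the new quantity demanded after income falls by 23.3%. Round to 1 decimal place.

869.7

%ΔQ ≈ η × %ΔI = 0.3 × (-23.3%) = -6.99%.
New Q ≈ 935.1 × (1 − 0.0699) = 869.7.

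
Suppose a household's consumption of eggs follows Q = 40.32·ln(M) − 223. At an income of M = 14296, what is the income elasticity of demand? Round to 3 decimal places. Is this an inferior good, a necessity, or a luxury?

0.248 (necessity)

At M = 14296: Q = 162.771.
dQ/dM = 40.32/M = 0.00282037 at this income.
η = (dQ/dM)·(M/Q) = 0.00282037 × (14296/162.771) = 0.248.
Since 0 < η < 1, the good is a necessity.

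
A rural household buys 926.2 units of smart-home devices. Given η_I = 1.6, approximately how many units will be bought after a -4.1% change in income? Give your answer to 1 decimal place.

%ΔQ ≈ η × %ΔI = 1.6 × (-4.1%) = -6.56%.
New Q ≈ 926.2 × (1 − 0.0656) = 865.4.

865.4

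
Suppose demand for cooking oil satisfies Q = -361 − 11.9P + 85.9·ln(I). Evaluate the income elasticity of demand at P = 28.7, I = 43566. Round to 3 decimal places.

0.399

At P = 28.7, I = 43566: Q = 215.057.
Holding P constant, ∂Q/∂I = 85.9/I = 0.00197172.
η_I = (∂Q/∂I)·(I/Q) = 0.00197172 × (43566/215.057) = 0.399.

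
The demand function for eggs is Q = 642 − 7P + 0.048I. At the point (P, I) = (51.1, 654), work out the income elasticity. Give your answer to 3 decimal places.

At P = 51.1, I = 654: Q = 315.692.
Holding P constant, ∂Q/∂I = 0.048.
η_I = (∂Q/∂I)·(I/Q) = 0.048 × (654/315.692) = 0.099.

0.099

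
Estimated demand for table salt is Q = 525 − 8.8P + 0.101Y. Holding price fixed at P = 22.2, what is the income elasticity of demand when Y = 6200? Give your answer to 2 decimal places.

At P = 22.2, Y = 6200: Q = 955.840.
Holding P constant, ∂Q/∂Y = 0.101.
η_Y = (∂Q/∂Y)·(Y/Q) = 0.101 × (6200/955.840) = 0.66.

0.66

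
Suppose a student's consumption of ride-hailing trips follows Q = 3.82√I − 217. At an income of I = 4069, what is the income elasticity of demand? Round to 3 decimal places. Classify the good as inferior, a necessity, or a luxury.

At I = 4069: Q = 26.673.
dQ/dI = 3.82/(2√I) = 0.0299426 at this income.
η = (dQ/dI)·(I/Q) = 0.0299426 × (4069/26.673) = 4.568.
Since η > 1, the good is a luxury.

4.568 (luxury)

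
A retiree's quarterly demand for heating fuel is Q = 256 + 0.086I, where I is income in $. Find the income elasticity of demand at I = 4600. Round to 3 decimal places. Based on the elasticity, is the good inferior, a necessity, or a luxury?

At I = 4600: Q = 651.600.
dQ/dI = 0.086.
η = (dQ/dI)·(I/Q) = 0.086 × (4600/651.600) = 0.607.
Since 0 < η < 1, the good is a necessity.

0.607 (necessity)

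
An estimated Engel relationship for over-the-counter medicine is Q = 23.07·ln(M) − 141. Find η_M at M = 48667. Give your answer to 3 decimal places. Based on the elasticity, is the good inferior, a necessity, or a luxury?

At M = 48667: Q = 107.989.
dQ/dM = 23.07/M = 0.000474038 at this income.
η = (dQ/dM)·(M/Q) = 0.000474038 × (48667/107.989) = 0.214.
Since 0 < η < 1, the good is a necessity.

0.214 (necessity)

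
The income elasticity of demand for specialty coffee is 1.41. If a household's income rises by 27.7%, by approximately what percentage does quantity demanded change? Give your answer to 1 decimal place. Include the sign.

%ΔQ ≈ η × %ΔI = 1.41 × 27.7% = 39.1%.

39.1%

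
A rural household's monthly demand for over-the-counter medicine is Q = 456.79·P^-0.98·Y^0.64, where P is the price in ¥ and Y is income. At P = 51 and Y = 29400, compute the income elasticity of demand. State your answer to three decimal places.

For a multiplicative demand Q = A·P^α·Y^β, the income elasticity is β everywhere.
Here β = 0.64, so η = 0.640.

0.640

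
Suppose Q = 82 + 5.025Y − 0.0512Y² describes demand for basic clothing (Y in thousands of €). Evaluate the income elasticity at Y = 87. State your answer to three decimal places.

At Y = 87: Q = 131.6422.
dQ/dY = 5.025 − 0.1024Y = -3.88380.
η = (dQ/dY)·(Y/Q) = -3.88380 × (87/131.6422) = -2.567.

-2.567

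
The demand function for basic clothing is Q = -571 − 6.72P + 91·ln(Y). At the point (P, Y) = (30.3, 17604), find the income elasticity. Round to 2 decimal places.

0.79

At P = 30.3, Y = 17604: Q = 114.989.
Holding P constant, ∂Q/∂Y = 91/Y = 0.00516928.
η_Y = (∂Q/∂Y)·(Y/Q) = 0.00516928 × (17604/114.989) = 0.79.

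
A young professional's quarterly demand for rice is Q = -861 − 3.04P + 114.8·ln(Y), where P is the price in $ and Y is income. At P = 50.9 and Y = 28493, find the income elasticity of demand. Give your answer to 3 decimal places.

At P = 50.9, Y = 28493: Q = 161.815.
Holding P constant, ∂Q/∂Y = 114.8/Y = 0.00402906.
η_Y = (∂Q/∂Y)·(Y/Q) = 0.00402906 × (28493/161.815) = 0.709.

0.709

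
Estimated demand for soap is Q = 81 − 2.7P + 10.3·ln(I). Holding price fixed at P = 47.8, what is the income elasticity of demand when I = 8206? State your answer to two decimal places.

At P = 47.8, I = 8206: Q = 44.770.
Holding P constant, ∂Q/∂I = 10.3/I = 0.00125518.
η_I = (∂Q/∂I)·(I/Q) = 0.00125518 × (8206/44.770) = 0.23.

0.23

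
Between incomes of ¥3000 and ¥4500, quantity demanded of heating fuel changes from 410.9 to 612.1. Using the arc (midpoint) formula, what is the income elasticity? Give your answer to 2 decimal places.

ΔQ = 612.1 − 410.9 = 201.2; midpoint Q̄ = (410.9 + 612.1)/2 = 511.5.
ΔI = 4500 − 3000 = 1500; midpoint Ī = (3000 + 4500)/2 = 3750.
η = (ΔQ/Q̄) ÷ (ΔI/Ī) = (201.2/511.5) ÷ (1500/3750) = 0.98.

0.98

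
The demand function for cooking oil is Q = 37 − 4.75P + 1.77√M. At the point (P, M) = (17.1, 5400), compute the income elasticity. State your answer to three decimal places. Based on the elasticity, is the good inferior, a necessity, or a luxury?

0.758 (necessity)

At P = 17.1, M = 5400: Q = 85.843.
Holding P constant, ∂Q/∂M = 1.77/(2√M) = 0.0120433.
η_M = (∂Q/∂M)·(M/Q) = 0.0120433 × (5400/85.843) = 0.758.
Since 0 < η < 1, this is a necessity.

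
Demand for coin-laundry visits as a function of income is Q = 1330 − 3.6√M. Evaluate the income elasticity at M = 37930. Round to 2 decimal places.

At M = 37930: Q = 628.877.
dQ/dM = -3.6/(2√M) = -0.00924232 at this income.
η = (dQ/dM)·(M/Q) = -0.00924232 × (37930/628.877) = -0.56.

-0.56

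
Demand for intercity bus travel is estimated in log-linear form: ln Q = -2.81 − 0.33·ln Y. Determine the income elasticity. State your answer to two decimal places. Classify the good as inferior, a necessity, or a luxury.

In a log-linear demand, the coefficient on ln Y is the income elasticity.
So η = -0.33.
η < 0 ⇒ inferior good.

-0.33 (inferior good)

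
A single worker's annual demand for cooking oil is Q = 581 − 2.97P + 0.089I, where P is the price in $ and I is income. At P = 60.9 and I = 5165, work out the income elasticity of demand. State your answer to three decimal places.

At P = 60.9, I = 5165: Q = 859.812.
Holding P constant, ∂Q/∂I = 0.089.
η_I = (∂Q/∂I)·(I/Q) = 0.089 × (5165/859.812) = 0.535.

0.535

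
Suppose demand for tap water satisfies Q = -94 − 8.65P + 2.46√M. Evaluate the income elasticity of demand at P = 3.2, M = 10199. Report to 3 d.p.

0.980

At P = 3.2, M = 10199: Q = 126.756.
Holding P constant, ∂Q/∂M = 2.46/(2√M) = 0.0121794.
η_M = (∂Q/∂M)·(M/Q) = 0.0121794 × (10199/126.756) = 0.980.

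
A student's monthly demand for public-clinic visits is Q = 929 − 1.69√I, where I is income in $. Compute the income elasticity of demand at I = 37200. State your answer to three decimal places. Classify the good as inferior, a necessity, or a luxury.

At I = 37200: Q = 603.045.
dQ/dI = -1.69/(2√I) = -0.00438112 at this income.
η = (dQ/dI)·(I/Q) = -0.00438112 × (37200/603.045) = -0.270.
Since η < 0, the good is an inferior good.

-0.270 (inferior good)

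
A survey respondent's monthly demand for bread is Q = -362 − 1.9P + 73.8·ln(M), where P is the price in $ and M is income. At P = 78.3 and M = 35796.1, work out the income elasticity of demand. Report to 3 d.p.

At P = 78.3, M = 35796.1: Q = 263.067.
Holding P constant, ∂Q/∂M = 73.8/M = 0.00206168.
η_M = (∂Q/∂M)·(M/Q) = 0.00206168 × (35796.1/263.067) = 0.281.

0.281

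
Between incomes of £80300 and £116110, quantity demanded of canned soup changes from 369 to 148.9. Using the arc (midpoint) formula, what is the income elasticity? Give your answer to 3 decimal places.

-2.331

ΔQ = 148.9 − 369 = -220.1; midpoint Q̄ = (369 + 148.9)/2 = 258.95.
ΔI = 116110 − 80300 = 35810; midpoint Ī = (80300 + 116110)/2 = 98205.
η = (ΔQ/Q̄) ÷ (ΔI/Ī) = (-220.1/258.95) ÷ (35810/98205) = -2.331.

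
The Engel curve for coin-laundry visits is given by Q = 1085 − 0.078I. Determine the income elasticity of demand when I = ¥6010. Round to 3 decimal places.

-0.761

At I = 6010: Q = 616.220.
dQ/dI = −0.078.
η = (dQ/dI)·(I/Q) = -0.078 × (6010/616.220) = -0.761.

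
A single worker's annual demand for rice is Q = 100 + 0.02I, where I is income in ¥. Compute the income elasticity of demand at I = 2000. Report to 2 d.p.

0.29

At I = 2000: Q = 140.000.
dQ/dI = 0.02.
η = (dQ/dI)·(I/Q) = 0.02 × (2000/140.000) = 0.29.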